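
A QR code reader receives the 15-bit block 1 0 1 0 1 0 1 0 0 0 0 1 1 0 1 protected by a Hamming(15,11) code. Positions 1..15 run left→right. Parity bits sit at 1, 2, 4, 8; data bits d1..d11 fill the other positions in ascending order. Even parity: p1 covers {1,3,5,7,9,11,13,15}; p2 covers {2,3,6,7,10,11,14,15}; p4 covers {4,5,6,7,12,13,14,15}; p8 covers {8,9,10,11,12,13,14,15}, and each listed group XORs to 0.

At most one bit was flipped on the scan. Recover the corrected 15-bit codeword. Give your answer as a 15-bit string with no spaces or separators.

s1 (pos 1,3,5,7,9,11,13,15): 1⊕1⊕1⊕1⊕0⊕0⊕1⊕1 = 0
s2 (pos 2,3,6,7,10,11,14,15): 0⊕1⊕0⊕1⊕0⊕0⊕0⊕1 = 1
s4 (pos 4,5,6,7,12,13,14,15): 0⊕1⊕0⊕1⊕1⊕1⊕0⊕1 = 1
s8 (pos 8,9,10,11,12,13,14,15): 0⊕0⊕0⊕0⊕1⊕1⊕0⊕1 = 1
Syndrome s8…s1 = 1110 → error at position 14.
Flip position 14: 101010100001101 → 101010100001111

101010100001111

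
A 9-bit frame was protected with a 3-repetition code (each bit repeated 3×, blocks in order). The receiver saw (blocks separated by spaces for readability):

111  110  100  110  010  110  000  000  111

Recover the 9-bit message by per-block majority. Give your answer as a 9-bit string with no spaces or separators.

110101001

Block 1 (111): 3 ones → 1
Block 2 (110): 2 ones → 1
Block 3 (100): 1 one → 0
Block 4 (110): 2 ones → 1
Block 5 (010): 1 one → 0
Block 6 (110): 2 ones → 1
Block 7 (000): 0 ones → 0
Block 8 (000): 0 ones → 0
Block 9 (111): 3 ones → 1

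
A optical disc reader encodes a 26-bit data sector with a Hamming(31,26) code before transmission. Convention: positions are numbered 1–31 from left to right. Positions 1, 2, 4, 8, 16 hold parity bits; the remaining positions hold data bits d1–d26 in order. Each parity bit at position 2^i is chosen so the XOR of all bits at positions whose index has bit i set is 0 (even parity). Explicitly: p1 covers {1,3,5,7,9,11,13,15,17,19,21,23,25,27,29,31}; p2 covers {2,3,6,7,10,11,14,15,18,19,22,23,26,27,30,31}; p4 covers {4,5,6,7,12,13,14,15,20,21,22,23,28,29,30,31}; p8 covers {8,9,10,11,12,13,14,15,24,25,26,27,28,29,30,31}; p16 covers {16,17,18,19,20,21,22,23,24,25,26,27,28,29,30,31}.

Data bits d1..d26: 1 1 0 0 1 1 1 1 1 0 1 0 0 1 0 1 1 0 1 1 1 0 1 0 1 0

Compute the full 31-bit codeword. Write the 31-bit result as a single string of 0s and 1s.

Place data at non-parity positions: p1 p2 1 p4 1 0 0 p8 1 1 1 1 1 0 1 p16 0 0 1 0 1 1 0 1 1 1 0 1 0 1 0
p1 (pos 1,3,5,7,9,11,13,15,17,19,21,23,25,27,29,31): XOR of data positions = 1⊕1⊕0⊕1⊕1⊕1⊕1⊕0⊕1⊕1⊕0⊕1⊕0⊕0⊕0 = 1
p2 (pos 2,3,6,7,10,11,14,15,18,19,22,23,26,27,30,31): XOR of data positions = 1⊕0⊕0⊕1⊕1⊕0⊕1⊕0⊕1⊕1⊕0⊕1⊕0⊕1⊕0 = 0
p4 (pos 4,5,6,7,12,13,14,15,20,21,22,23,28,29,30,31): XOR of data positions = 1⊕0⊕0⊕1⊕1⊕0⊕1⊕0⊕1⊕1⊕0⊕1⊕0⊕1⊕0 = 0
p8 (pos 8,9,10,11,12,13,14,15,24,25,26,27,28,29,30,31): XOR of data positions = 1⊕1⊕1⊕1⊕1⊕0⊕1⊕1⊕1⊕1⊕0⊕1⊕0⊕1⊕0 = 1
p16 (pos 16,17,18,19,20,21,22,23,24,25,26,27,28,29,30,31): XOR of data positions = 0⊕0⊕1⊕0⊕1⊕1⊕0⊕1⊕1⊕1⊕0⊕1⊕0⊕1⊕0 = 0
Codeword: 1010100111111010001011011101010

1010100111111010001011011101010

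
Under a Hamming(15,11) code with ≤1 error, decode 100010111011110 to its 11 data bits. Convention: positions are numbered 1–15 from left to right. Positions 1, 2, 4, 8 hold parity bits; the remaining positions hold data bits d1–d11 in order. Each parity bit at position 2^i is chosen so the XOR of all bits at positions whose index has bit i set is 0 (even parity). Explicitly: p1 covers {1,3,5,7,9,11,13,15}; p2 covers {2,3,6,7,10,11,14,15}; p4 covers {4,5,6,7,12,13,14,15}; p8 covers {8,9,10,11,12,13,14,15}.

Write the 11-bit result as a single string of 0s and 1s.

s1 (pos 1,3,5,7,9,11,13,15): 1⊕0⊕1⊕1⊕1⊕1⊕1⊕0 = 0
s2 (pos 2,3,6,7,10,11,14,15): 0⊕0⊕0⊕1⊕0⊕1⊕1⊕0 = 1
s4 (pos 4,5,6,7,12,13,14,15): 0⊕1⊕0⊕1⊕1⊕1⊕1⊕0 = 1
s8 (pos 8,9,10,11,12,13,14,15): 1⊕1⊕0⊕1⊕1⊕1⊕1⊕0 = 0
Syndrome s8…s1 = 0110 → error at position 6.
Flip position 6: 100010111011110 → 100011111011110
Read data bits from positions 3,5,6,7,9,10,11,12,13,14,15: 01111011110

01111011110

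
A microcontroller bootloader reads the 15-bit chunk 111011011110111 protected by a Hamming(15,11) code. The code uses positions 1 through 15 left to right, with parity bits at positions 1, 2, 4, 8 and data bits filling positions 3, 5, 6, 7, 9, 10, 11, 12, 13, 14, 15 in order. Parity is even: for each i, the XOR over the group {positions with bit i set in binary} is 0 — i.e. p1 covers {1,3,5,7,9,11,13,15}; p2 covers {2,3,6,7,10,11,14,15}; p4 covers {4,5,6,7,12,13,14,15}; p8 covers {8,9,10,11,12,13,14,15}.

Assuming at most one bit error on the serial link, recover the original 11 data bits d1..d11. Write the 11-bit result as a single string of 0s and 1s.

s1 (pos 1,3,5,7,9,11,13,15): 1⊕1⊕1⊕0⊕1⊕1⊕1⊕1 = 1
s2 (pos 2,3,6,7,10,11,14,15): 1⊕1⊕1⊕0⊕1⊕1⊕1⊕1 = 1
s4 (pos 4,5,6,7,12,13,14,15): 0⊕1⊕1⊕0⊕0⊕1⊕1⊕1 = 1
s8 (pos 8,9,10,11,12,13,14,15): 1⊕1⊕1⊕1⊕0⊕1⊕1⊕1 = 1
Syndrome s8…s1 = 1111 → error at position 15.
Flip position 15: 111011011110111 → 111011011110110
Read data bits from positions 3,5,6,7,9,10,11,12,13,14,15: 11101110110

11101110110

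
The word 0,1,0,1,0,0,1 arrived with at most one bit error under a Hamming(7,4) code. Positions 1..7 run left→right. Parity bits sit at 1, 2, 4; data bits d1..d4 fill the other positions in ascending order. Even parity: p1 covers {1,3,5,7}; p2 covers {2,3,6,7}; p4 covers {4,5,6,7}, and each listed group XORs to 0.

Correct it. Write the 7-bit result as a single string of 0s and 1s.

s1 (pos 1,3,5,7): 0⊕0⊕0⊕1 = 1
s2 (pos 2,3,6,7): 1⊕0⊕0⊕1 = 0
s4 (pos 4,5,6,7): 1⊕0⊕0⊕1 = 0
Syndrome s4…s1 = 001 → error at position 1.
Flip position 1: 0101001 → 1101001

1101001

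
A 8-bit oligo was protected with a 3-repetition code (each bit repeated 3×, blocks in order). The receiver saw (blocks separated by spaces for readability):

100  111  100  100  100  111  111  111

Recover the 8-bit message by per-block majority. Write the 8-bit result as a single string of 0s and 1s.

Block 1 (100): 1 one → 0
Block 2 (111): 3 ones → 1
Block 3 (100): 1 one → 0
Block 4 (100): 1 one → 0
Block 5 (100): 1 one → 0
Block 6 (111): 3 ones → 1
Block 7 (111): 3 ones → 1
Block 8 (111): 3 ones → 1

01000111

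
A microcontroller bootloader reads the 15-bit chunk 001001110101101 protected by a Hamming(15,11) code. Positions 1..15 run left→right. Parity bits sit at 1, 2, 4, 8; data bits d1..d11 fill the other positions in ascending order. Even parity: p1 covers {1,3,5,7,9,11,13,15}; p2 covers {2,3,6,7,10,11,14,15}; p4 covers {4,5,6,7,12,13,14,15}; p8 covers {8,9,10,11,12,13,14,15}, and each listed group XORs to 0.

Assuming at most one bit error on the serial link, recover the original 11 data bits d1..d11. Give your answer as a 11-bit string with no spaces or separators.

s1 (pos 1,3,5,7,9,11,13,15): 0⊕1⊕0⊕1⊕0⊕0⊕1⊕1 = 0
s2 (pos 2,3,6,7,10,11,14,15): 0⊕1⊕1⊕1⊕1⊕0⊕0⊕1 = 1
s4 (pos 4,5,6,7,12,13,14,15): 0⊕0⊕1⊕1⊕1⊕1⊕0⊕1 = 1
s8 (pos 8,9,10,11,12,13,14,15): 1⊕0⊕1⊕0⊕1⊕1⊕0⊕1 = 1
Syndrome s8…s1 = 1110 → error at position 14.
Flip position 14: 001001110101101 → 001001110101111
Read data bits from positions 3,5,6,7,9,10,11,12,13,14,15: 10110101111

10110101111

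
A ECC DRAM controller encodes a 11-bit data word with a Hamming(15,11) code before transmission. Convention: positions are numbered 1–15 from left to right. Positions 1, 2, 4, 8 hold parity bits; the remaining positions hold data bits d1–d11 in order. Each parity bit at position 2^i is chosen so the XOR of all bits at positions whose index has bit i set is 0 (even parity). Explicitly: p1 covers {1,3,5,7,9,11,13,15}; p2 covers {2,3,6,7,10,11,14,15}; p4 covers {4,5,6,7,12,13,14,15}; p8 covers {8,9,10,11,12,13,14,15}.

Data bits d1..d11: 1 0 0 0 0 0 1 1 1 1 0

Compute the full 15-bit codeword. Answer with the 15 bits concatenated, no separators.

Place data at non-parity positions: p1 p2 1 p4 0 0 0 p8 0 0 1 1 1 1 0
p1 (pos 1,3,5,7,9,11,13,15): XOR of data positions = 1⊕0⊕0⊕0⊕1⊕1⊕0 = 1
p2 (pos 2,3,6,7,10,11,14,15): XOR of data positions = 1⊕0⊕0⊕0⊕1⊕1⊕0 = 1
p4 (pos 4,5,6,7,12,13,14,15): XOR of data positions = 0⊕0⊕0⊕1⊕1⊕1⊕0 = 1
p8 (pos 8,9,10,11,12,13,14,15): XOR of data positions = 0⊕0⊕1⊕1⊕1⊕1⊕0 = 0
Codeword: 111100000011110

111100000011110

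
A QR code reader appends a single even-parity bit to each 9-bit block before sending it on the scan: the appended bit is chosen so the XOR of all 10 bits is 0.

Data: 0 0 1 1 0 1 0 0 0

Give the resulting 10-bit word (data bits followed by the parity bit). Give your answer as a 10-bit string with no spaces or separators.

0011010001

XOR of the 9 data bits: 0⊕0⊕1⊕1⊕0⊕1⊕0⊕0⊕0 = 1
Parity bit = 1 (so all 10 bits XOR to 0).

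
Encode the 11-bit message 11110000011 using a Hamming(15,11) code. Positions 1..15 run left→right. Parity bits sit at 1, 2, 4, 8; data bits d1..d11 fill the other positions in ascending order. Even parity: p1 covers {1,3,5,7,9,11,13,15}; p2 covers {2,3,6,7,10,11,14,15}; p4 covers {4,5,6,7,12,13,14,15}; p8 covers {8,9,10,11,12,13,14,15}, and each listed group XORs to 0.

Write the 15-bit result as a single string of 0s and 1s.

011111100000011

Place data at non-parity positions: p1 p2 1 p4 1 1 1 p8 0 0 0 0 0 1 1
p1 (pos 1,3,5,7,9,11,13,15): XOR of data positions = 1⊕1⊕1⊕0⊕0⊕0⊕1 = 0
p2 (pos 2,3,6,7,10,11,14,15): XOR of data positions = 1⊕1⊕1⊕0⊕0⊕1⊕1 = 1
p4 (pos 4,5,6,7,12,13,14,15): XOR of data positions = 1⊕1⊕1⊕0⊕0⊕1⊕1 = 1
p8 (pos 8,9,10,11,12,13,14,15): XOR of data positions = 0⊕0⊕0⊕0⊕0⊕1⊕1 = 0
Codeword: 011111100000011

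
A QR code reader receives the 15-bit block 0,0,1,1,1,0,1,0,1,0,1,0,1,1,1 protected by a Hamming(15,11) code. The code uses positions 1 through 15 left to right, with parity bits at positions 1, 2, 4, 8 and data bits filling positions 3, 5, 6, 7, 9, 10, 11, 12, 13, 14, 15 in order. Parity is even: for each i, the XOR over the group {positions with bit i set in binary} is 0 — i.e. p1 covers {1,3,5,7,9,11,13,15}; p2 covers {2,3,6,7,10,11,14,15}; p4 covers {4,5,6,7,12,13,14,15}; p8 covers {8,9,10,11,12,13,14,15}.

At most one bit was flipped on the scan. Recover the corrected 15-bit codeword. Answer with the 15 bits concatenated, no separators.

s1 (pos 1,3,5,7,9,11,13,15): 0⊕1⊕1⊕1⊕1⊕1⊕1⊕1 = 1
s2 (pos 2,3,6,7,10,11,14,15): 0⊕1⊕0⊕1⊕0⊕1⊕1⊕1 = 1
s4 (pos 4,5,6,7,12,13,14,15): 1⊕1⊕0⊕1⊕0⊕1⊕1⊕1 = 0
s8 (pos 8,9,10,11,12,13,14,15): 0⊕1⊕0⊕1⊕0⊕1⊕1⊕1 = 1
Syndrome s8…s1 = 1011 → error at position 11.
Flip position 11: 001110101010111 → 001110101000111

001110101000111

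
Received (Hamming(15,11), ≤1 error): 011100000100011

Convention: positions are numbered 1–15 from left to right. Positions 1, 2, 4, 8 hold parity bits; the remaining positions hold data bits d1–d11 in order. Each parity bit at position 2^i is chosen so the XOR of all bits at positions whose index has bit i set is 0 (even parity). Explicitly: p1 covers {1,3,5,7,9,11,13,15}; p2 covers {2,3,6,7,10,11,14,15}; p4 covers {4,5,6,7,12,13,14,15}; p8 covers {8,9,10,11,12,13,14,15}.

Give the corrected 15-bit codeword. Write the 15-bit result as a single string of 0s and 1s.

011100000100001

s1 (pos 1,3,5,7,9,11,13,15): 0⊕1⊕0⊕0⊕0⊕0⊕0⊕1 = 0
s2 (pos 2,3,6,7,10,11,14,15): 1⊕1⊕0⊕0⊕1⊕0⊕1⊕1 = 1
s4 (pos 4,5,6,7,12,13,14,15): 1⊕0⊕0⊕0⊕0⊕0⊕1⊕1 = 1
s8 (pos 8,9,10,11,12,13,14,15): 0⊕0⊕1⊕0⊕0⊕0⊕1⊕1 = 1
Syndrome s8…s1 = 1110 → error at position 14.
Flip position 14: 011100000100011 → 011100000100001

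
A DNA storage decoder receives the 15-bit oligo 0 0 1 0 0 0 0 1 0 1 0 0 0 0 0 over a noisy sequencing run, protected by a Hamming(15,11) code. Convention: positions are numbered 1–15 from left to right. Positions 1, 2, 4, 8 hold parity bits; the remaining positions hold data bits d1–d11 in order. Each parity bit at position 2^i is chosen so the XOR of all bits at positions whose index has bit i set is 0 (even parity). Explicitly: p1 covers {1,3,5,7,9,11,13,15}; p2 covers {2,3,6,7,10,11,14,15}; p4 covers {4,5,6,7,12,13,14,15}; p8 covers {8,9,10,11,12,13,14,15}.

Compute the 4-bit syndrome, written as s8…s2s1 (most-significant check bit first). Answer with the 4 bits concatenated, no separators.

s1 (pos 1,3,5,7,9,11,13,15): 0⊕1⊕0⊕0⊕0⊕0⊕0⊕0 = 1
s2 (pos 2,3,6,7,10,11,14,15): 0⊕1⊕0⊕0⊕1⊕0⊕0⊕0 = 0
s4 (pos 4,5,6,7,12,13,14,15): 0⊕0⊕0⊕0⊕0⊕0⊕0⊕0 = 0
s8 (pos 8,9,10,11,12,13,14,15): 1⊕0⊕1⊕0⊕0⊕0⊕0⊕0 = 0
Syndrome s8…s1 = 0001 → error at position 1.

0001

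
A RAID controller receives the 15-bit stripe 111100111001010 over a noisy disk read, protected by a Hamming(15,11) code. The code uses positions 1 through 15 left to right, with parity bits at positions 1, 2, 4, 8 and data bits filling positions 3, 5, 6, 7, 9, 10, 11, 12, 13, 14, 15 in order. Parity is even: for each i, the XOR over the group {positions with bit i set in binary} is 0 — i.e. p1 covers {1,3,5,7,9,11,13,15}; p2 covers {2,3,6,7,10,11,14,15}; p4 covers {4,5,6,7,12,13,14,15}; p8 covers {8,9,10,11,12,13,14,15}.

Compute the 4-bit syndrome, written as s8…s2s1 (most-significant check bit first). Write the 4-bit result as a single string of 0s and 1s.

s1 (pos 1,3,5,7,9,11,13,15): 1⊕1⊕0⊕1⊕1⊕0⊕0⊕0 = 0
s2 (pos 2,3,6,7,10,11,14,15): 1⊕1⊕0⊕1⊕0⊕0⊕1⊕0 = 0
s4 (pos 4,5,6,7,12,13,14,15): 1⊕0⊕0⊕1⊕1⊕0⊕1⊕0 = 0
s8 (pos 8,9,10,11,12,13,14,15): 1⊕1⊕0⊕0⊕1⊕0⊕1⊕0 = 0
Syndrome s8…s1 = 0000 → no error.

0000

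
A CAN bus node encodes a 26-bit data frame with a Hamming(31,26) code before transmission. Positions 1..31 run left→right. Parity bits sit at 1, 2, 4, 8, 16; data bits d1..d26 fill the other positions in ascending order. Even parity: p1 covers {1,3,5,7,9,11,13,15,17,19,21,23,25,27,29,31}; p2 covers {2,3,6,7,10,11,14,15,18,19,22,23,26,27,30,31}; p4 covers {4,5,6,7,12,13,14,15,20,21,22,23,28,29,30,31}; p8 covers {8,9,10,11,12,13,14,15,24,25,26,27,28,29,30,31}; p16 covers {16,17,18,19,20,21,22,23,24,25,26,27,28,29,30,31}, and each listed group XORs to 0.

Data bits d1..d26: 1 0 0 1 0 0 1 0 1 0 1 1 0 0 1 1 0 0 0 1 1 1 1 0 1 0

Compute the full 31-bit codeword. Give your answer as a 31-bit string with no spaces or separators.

1111001000101010100110001111010

Place data at non-parity positions: p1 p2 1 p4 0 0 1 p8 0 0 1 0 1 0 1 p16 1 0 0 1 1 0 0 0 1 1 1 1 0 1 0
p1 (pos 1,3,5,7,9,11,13,15,17,19,21,23,25,27,29,31): XOR of data positions = 1⊕0⊕1⊕0⊕1⊕1⊕1⊕1⊕0⊕1⊕0⊕1⊕1⊕0⊕0 = 1
p2 (pos 2,3,6,7,10,11,14,15,18,19,22,23,26,27,30,31): XOR of data positions = 1⊕0⊕1⊕0⊕1⊕0⊕1⊕0⊕0⊕0⊕0⊕1⊕1⊕1⊕0 = 1
p4 (pos 4,5,6,7,12,13,14,15,20,21,22,23,28,29,30,31): XOR of data positions = 0⊕0⊕1⊕0⊕1⊕0⊕1⊕1⊕1⊕0⊕0⊕1⊕0⊕1⊕0 = 1
p8 (pos 8,9,10,11,12,13,14,15,24,25,26,27,28,29,30,31): XOR of data positions = 0⊕0⊕1⊕0⊕1⊕0⊕1⊕0⊕1⊕1⊕1⊕1⊕0⊕1⊕0 = 0
p16 (pos 16,17,18,19,20,21,22,23,24,25,26,27,28,29,30,31): XOR of data positions = 1⊕0⊕0⊕1⊕1⊕0⊕0⊕0⊕1⊕1⊕1⊕1⊕0⊕1⊕0 = 0
Codeword: 1111001000101010100110001111010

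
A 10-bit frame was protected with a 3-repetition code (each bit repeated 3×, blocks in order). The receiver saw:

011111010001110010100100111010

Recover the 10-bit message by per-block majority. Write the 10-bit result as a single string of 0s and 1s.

1100100010

Block 1 (011): 2 ones → 1
Block 2 (111): 3 ones → 1
Block 3 (010): 1 one → 0
Block 4 (001): 1 one → 0
Block 5 (110): 2 ones → 1
Block 6 (010): 1 one → 0
Block 7 (100): 1 one → 0
Block 8 (100): 1 one → 0
Block 9 (111): 3 ones → 1
Block 10 (010): 1 one → 0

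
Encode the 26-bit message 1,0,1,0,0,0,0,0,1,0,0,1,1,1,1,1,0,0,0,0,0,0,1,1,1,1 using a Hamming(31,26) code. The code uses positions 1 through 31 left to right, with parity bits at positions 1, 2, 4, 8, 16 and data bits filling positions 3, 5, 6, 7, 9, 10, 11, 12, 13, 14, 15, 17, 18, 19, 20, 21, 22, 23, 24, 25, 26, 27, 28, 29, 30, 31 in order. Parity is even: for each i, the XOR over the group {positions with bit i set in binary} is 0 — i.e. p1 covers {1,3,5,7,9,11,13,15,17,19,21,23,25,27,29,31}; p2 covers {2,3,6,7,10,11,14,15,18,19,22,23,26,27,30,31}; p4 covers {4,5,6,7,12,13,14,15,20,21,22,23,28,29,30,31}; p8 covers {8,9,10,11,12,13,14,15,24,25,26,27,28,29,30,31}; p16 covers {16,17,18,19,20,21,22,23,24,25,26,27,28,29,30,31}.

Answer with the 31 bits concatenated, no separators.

Place data at non-parity positions: p1 p2 1 p4 0 1 0 p8 0 0 0 0 1 0 0 p16 1 1 1 1 1 0 0 0 0 0 0 1 1 1 1
p1 (pos 1,3,5,7,9,11,13,15,17,19,21,23,25,27,29,31): XOR of data positions = 1⊕0⊕0⊕0⊕0⊕1⊕0⊕1⊕1⊕1⊕0⊕0⊕0⊕1⊕1 = 1
p2 (pos 2,3,6,7,10,11,14,15,18,19,22,23,26,27,30,31): XOR of data positions = 1⊕1⊕0⊕0⊕0⊕0⊕0⊕1⊕1⊕0⊕0⊕0⊕0⊕1⊕1 = 0
p4 (pos 4,5,6,7,12,13,14,15,20,21,22,23,28,29,30,31): XOR of data positions = 0⊕1⊕0⊕0⊕1⊕0⊕0⊕1⊕1⊕0⊕0⊕1⊕1⊕1⊕1 = 0
p8 (pos 8,9,10,11,12,13,14,15,24,25,26,27,28,29,30,31): XOR of data positions = 0⊕0⊕0⊕0⊕1⊕0⊕0⊕0⊕0⊕0⊕0⊕1⊕1⊕1⊕1 = 1
p16 (pos 16,17,18,19,20,21,22,23,24,25,26,27,28,29,30,31): XOR of data positions = 1⊕1⊕1⊕1⊕1⊕0⊕0⊕0⊕0⊕0⊕0⊕1⊕1⊕1⊕1 = 1
Codeword: 1010010100001001111110000001111

1010010100001001111110000001111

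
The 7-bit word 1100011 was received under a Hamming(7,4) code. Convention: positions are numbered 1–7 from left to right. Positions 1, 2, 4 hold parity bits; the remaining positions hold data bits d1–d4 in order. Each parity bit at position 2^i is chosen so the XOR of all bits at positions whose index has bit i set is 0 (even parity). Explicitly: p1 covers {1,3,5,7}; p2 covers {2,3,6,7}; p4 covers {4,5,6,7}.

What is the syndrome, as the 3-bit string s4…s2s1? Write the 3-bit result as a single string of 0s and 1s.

010

s1 (pos 1,3,5,7): 1⊕0⊕0⊕1 = 0
s2 (pos 2,3,6,7): 1⊕0⊕1⊕1 = 1
s4 (pos 4,5,6,7): 0⊕0⊕1⊕1 = 0
Syndrome s4…s1 = 010 → error at position 2.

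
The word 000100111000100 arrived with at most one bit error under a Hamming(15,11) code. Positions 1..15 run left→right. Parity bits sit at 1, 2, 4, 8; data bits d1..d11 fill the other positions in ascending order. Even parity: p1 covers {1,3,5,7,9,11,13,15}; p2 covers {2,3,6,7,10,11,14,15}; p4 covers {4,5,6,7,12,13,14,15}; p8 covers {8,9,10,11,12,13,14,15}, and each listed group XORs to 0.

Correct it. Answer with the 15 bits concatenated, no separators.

000100111000101

s1 (pos 1,3,5,7,9,11,13,15): 0⊕0⊕0⊕1⊕1⊕0⊕1⊕0 = 1
s2 (pos 2,3,6,7,10,11,14,15): 0⊕0⊕0⊕1⊕0⊕0⊕0⊕0 = 1
s4 (pos 4,5,6,7,12,13,14,15): 1⊕0⊕0⊕1⊕0⊕1⊕0⊕0 = 1
s8 (pos 8,9,10,11,12,13,14,15): 1⊕1⊕0⊕0⊕0⊕1⊕0⊕0 = 1
Syndrome s8…s1 = 1111 → error at position 15.
Flip position 15: 000100111000100 → 000100111000101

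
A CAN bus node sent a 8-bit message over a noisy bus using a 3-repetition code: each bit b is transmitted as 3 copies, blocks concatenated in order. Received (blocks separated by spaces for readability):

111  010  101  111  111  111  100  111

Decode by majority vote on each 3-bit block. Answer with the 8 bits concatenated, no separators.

10111101

Block 1 (111): 3 ones → 1
Block 2 (010): 1 one → 0
Block 3 (101): 2 ones → 1
Block 4 (111): 3 ones → 1
Block 5 (111): 3 ones → 1
Block 6 (111): 3 ones → 1
Block 7 (100): 1 one → 0
Block 8 (111): 3 ones → 1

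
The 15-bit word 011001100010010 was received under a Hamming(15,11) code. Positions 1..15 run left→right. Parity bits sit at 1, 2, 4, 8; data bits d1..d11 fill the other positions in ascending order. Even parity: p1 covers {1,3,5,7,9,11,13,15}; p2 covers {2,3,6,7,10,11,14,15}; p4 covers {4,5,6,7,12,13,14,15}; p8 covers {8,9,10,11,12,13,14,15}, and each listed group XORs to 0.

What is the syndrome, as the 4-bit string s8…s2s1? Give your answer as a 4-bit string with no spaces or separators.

0101

s1 (pos 1,3,5,7,9,11,13,15): 0⊕1⊕0⊕1⊕0⊕1⊕0⊕0 = 1
s2 (pos 2,3,6,7,10,11,14,15): 1⊕1⊕1⊕1⊕0⊕1⊕1⊕0 = 0
s4 (pos 4,5,6,7,12,13,14,15): 0⊕0⊕1⊕1⊕0⊕0⊕1⊕0 = 1
s8 (pos 8,9,10,11,12,13,14,15): 0⊕0⊕0⊕1⊕0⊕0⊕1⊕0 = 0
Syndrome s8…s1 = 0101 → error at position 5.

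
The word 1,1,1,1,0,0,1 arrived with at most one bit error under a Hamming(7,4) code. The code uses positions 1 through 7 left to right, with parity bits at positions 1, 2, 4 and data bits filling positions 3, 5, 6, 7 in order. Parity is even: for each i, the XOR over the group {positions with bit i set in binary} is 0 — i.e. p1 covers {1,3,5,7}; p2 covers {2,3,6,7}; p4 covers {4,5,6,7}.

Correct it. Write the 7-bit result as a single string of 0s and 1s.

1101001

s1 (pos 1,3,5,7): 1⊕1⊕0⊕1 = 1
s2 (pos 2,3,6,7): 1⊕1⊕0⊕1 = 1
s4 (pos 4,5,6,7): 1⊕0⊕0⊕1 = 0
Syndrome s4…s1 = 011 → error at position 3.
Flip position 3: 1111001 → 1101001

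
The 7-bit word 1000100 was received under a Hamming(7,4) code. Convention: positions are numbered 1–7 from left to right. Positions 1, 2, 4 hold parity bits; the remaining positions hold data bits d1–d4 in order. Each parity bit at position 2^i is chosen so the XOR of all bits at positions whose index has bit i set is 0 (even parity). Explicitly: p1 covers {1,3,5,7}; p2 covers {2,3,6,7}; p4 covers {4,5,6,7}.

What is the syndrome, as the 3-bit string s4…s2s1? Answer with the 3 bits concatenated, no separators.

s1 (pos 1,3,5,7): 1⊕0⊕1⊕0 = 0
s2 (pos 2,3,6,7): 0⊕0⊕0⊕0 = 0
s4 (pos 4,5,6,7): 0⊕1⊕0⊕0 = 1
Syndrome s4…s1 = 100 → error at position 4.

100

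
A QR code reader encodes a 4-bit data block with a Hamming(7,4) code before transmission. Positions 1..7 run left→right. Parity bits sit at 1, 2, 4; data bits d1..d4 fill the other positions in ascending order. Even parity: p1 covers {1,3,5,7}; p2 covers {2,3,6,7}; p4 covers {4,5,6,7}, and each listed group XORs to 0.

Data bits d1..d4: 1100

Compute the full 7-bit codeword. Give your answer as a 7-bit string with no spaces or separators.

0111100

Place data at non-parity positions: p1 p2 1 p4 1 0 0
p1 (pos 1,3,5,7): XOR of data positions = 1⊕1⊕0 = 0
p2 (pos 2,3,6,7): XOR of data positions = 1⊕0⊕0 = 1
p4 (pos 4,5,6,7): XOR of data positions = 1⊕0⊕0 = 1
Codeword: 0111100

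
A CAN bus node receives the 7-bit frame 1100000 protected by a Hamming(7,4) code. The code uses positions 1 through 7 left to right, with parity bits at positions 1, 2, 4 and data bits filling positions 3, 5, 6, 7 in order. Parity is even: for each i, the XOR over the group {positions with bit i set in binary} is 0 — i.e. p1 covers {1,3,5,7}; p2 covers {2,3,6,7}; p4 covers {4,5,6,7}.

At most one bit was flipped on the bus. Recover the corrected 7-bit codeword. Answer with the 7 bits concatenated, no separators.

1110000

s1 (pos 1,3,5,7): 1⊕0⊕0⊕0 = 1
s2 (pos 2,3,6,7): 1⊕0⊕0⊕0 = 1
s4 (pos 4,5,6,7): 0⊕0⊕0⊕0 = 0
Syndrome s4…s1 = 011 → error at position 3.
Flip position 3: 1100000 → 1110000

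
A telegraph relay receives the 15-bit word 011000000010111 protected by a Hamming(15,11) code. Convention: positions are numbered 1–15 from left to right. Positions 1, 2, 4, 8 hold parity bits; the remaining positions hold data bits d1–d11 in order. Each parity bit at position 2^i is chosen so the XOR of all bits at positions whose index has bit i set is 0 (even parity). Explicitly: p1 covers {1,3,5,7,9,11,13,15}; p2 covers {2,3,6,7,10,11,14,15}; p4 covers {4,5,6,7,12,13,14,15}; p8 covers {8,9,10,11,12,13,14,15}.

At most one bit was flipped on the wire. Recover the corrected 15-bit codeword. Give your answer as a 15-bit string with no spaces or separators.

s1 (pos 1,3,5,7,9,11,13,15): 0⊕1⊕0⊕0⊕0⊕1⊕1⊕1 = 0
s2 (pos 2,3,6,7,10,11,14,15): 1⊕1⊕0⊕0⊕0⊕1⊕1⊕1 = 1
s4 (pos 4,5,6,7,12,13,14,15): 0⊕0⊕0⊕0⊕0⊕1⊕1⊕1 = 1
s8 (pos 8,9,10,11,12,13,14,15): 0⊕0⊕0⊕1⊕0⊕1⊕1⊕1 = 0
Syndrome s8…s1 = 0110 → error at position 6.
Flip position 6: 011000000010111 → 011001000010111

011001000010111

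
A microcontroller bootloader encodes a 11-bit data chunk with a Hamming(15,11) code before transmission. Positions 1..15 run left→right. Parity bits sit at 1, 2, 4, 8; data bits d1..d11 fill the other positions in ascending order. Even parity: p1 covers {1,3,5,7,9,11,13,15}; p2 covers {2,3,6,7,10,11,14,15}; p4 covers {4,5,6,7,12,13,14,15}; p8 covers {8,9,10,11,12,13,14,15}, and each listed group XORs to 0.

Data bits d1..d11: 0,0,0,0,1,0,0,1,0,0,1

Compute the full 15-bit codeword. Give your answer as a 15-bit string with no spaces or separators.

010000011001001

Place data at non-parity positions: p1 p2 0 p4 0 0 0 p8 1 0 0 1 0 0 1
p1 (pos 1,3,5,7,9,11,13,15): XOR of data positions = 0⊕0⊕0⊕1⊕0⊕0⊕1 = 0
p2 (pos 2,3,6,7,10,11,14,15): XOR of data positions = 0⊕0⊕0⊕0⊕0⊕0⊕1 = 1
p4 (pos 4,5,6,7,12,13,14,15): XOR of data positions = 0⊕0⊕0⊕1⊕0⊕0⊕1 = 0
p8 (pos 8,9,10,11,12,13,14,15): XOR of data positions = 1⊕0⊕0⊕1⊕0⊕0⊕1 = 1
Codeword: 010000011001001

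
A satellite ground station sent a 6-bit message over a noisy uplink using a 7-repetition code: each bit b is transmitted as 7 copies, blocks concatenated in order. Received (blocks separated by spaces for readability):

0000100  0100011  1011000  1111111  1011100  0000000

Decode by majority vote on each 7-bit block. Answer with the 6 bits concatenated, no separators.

000110

Block 1 (0000100): 1 one → 0
Block 2 (0100011): 3 ones → 0
Block 3 (1011000): 3 ones → 0
Block 4 (1111111): 7 ones → 1
Block 5 (1011100): 4 ones → 1
Block 6 (0000000): 0 ones → 0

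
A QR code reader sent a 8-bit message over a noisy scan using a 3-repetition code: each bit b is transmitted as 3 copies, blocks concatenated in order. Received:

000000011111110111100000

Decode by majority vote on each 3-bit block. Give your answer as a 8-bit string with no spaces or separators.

Block 1 (000): 0 ones → 0
Block 2 (000): 0 ones → 0
Block 3 (011): 2 ones → 1
Block 4 (111): 3 ones → 1
Block 5 (110): 2 ones → 1
Block 6 (111): 3 ones → 1
Block 7 (100): 1 one → 0
Block 8 (000): 0 ones → 0

00111100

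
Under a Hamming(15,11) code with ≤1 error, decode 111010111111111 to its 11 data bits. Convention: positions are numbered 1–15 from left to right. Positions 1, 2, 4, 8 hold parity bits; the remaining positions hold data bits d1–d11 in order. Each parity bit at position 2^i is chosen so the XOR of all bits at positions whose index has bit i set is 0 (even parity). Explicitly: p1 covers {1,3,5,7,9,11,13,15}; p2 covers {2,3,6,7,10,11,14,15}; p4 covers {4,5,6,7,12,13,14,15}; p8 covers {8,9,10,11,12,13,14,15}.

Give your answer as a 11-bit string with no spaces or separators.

s1 (pos 1,3,5,7,9,11,13,15): 1⊕1⊕1⊕1⊕1⊕1⊕1⊕1 = 0
s2 (pos 2,3,6,7,10,11,14,15): 1⊕1⊕0⊕1⊕1⊕1⊕1⊕1 = 1
s4 (pos 4,5,6,7,12,13,14,15): 0⊕1⊕0⊕1⊕1⊕1⊕1⊕1 = 0
s8 (pos 8,9,10,11,12,13,14,15): 1⊕1⊕1⊕1⊕1⊕1⊕1⊕1 = 0
Syndrome s8…s1 = 0010 → error at position 2.
Flip position 2: 111010111111111 → 101010111111111
Read data bits from positions 3,5,6,7,9,10,11,12,13,14,15: 11011111111

11011111111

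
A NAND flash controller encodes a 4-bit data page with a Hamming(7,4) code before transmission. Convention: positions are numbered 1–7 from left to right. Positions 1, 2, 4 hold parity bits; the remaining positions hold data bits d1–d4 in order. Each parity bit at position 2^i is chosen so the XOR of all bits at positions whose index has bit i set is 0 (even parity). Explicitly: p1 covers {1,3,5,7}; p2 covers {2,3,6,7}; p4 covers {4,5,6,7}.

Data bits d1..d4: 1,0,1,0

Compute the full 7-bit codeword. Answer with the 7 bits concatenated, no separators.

1011010

Place data at non-parity positions: p1 p2 1 p4 0 1 0
p1 (pos 1,3,5,7): XOR of data positions = 1⊕0⊕0 = 1
p2 (pos 2,3,6,7): XOR of data positions = 1⊕1⊕0 = 0
p4 (pos 4,5,6,7): XOR of data positions = 0⊕1⊕0 = 1
Codeword: 1011010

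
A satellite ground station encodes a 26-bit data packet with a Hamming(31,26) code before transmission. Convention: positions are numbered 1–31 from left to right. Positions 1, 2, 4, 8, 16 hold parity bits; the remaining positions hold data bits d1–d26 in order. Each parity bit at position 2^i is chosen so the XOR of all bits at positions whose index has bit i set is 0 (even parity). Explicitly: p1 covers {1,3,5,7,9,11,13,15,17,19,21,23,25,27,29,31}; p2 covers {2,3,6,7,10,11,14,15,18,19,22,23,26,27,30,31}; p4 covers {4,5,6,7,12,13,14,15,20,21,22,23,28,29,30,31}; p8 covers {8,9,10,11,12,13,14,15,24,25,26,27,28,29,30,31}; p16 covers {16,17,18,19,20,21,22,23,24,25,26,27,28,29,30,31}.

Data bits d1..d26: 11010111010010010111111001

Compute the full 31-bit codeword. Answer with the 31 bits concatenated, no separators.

1010101001110101010010111111001

Place data at non-parity positions: p1 p2 1 p4 1 0 1 p8 0 1 1 1 0 1 0 p16 0 1 0 0 1 0 1 1 1 1 1 1 0 0 1
p1 (pos 1,3,5,7,9,11,13,15,17,19,21,23,25,27,29,31): XOR of data positions = 1⊕1⊕1⊕0⊕1⊕0⊕0⊕0⊕0⊕1⊕1⊕1⊕1⊕0⊕1 = 1
p2 (pos 2,3,6,7,10,11,14,15,18,19,22,23,26,27,30,31): XOR of data positions = 1⊕0⊕1⊕1⊕1⊕1⊕0⊕1⊕0⊕0⊕1⊕1⊕1⊕0⊕1 = 0
p4 (pos 4,5,6,7,12,13,14,15,20,21,22,23,28,29,30,31): XOR of data positions = 1⊕0⊕1⊕1⊕0⊕1⊕0⊕0⊕1⊕0⊕1⊕1⊕0⊕0⊕1 = 0
p8 (pos 8,9,10,11,12,13,14,15,24,25,26,27,28,29,30,31): XOR of data positions = 0⊕1⊕1⊕1⊕0⊕1⊕0⊕1⊕1⊕1⊕1⊕1⊕0⊕0⊕1 = 0
p16 (pos 16,17,18,19,20,21,22,23,24,25,26,27,28,29,30,31): XOR of data positions = 0⊕1⊕0⊕0⊕1⊕0⊕1⊕1⊕1⊕1⊕1⊕1⊕0⊕0⊕1 = 1
Codeword: 1010101001110101010010111111001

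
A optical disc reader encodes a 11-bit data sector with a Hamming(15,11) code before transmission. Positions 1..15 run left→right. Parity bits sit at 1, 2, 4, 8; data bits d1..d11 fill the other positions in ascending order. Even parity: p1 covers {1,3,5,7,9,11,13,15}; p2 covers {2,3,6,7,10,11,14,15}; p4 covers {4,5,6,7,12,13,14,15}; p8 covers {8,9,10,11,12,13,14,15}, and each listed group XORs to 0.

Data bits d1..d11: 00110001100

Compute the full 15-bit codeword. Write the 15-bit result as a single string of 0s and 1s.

000001100001100

Place data at non-parity positions: p1 p2 0 p4 0 1 1 p8 0 0 0 1 1 0 0
p1 (pos 1,3,5,7,9,11,13,15): XOR of data positions = 0⊕0⊕1⊕0⊕0⊕1⊕0 = 0
p2 (pos 2,3,6,7,10,11,14,15): XOR of data positions = 0⊕1⊕1⊕0⊕0⊕0⊕0 = 0
p4 (pos 4,5,6,7,12,13,14,15): XOR of data positions = 0⊕1⊕1⊕1⊕1⊕0⊕0 = 0
p8 (pos 8,9,10,11,12,13,14,15): XOR of data positions = 0⊕0⊕0⊕1⊕1⊕0⊕0 = 0
Codeword: 000001100001100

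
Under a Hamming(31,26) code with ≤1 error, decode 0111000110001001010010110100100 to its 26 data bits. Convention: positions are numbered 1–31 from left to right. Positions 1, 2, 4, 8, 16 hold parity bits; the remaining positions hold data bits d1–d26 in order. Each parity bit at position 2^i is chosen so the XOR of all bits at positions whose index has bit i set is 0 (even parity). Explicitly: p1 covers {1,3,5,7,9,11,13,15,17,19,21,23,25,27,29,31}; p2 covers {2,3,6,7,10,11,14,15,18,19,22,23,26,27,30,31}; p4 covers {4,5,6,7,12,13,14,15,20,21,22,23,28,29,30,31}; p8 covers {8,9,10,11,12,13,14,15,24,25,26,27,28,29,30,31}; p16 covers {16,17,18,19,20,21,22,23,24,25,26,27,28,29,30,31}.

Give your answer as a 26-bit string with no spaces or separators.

s1 (pos 1,3,5,7,9,11,13,15,17,19,21,23,25,27,29,31): 0⊕1⊕0⊕0⊕1⊕0⊕1⊕0⊕0⊕0⊕1⊕1⊕0⊕0⊕1⊕0 = 0
s2 (pos 2,3,6,7,10,11,14,15,18,19,22,23,26,27,30,31): 1⊕1⊕0⊕0⊕0⊕0⊕0⊕0⊕1⊕0⊕0⊕1⊕1⊕0⊕0⊕0 = 1
s4 (pos 4,5,6,7,12,13,14,15,20,21,22,23,28,29,30,31): 1⊕0⊕0⊕0⊕0⊕1⊕0⊕0⊕0⊕1⊕0⊕1⊕0⊕1⊕0⊕0 = 1
s8 (pos 8,9,10,11,12,13,14,15,24,25,26,27,28,29,30,31): 1⊕1⊕0⊕0⊕0⊕1⊕0⊕0⊕1⊕0⊕1⊕0⊕0⊕1⊕0⊕0 = 0
s16 (pos 16,17,18,19,20,21,22,23,24,25,26,27,28,29,30,31): 1⊕0⊕1⊕0⊕0⊕1⊕0⊕1⊕1⊕0⊕1⊕0⊕0⊕1⊕0⊕0 = 1
Syndrome s16…s1 = 10110 → error at position 22.
Flip position 22: 0111000110001001010010110100100 → 0111000110001001010011110100100
Read data bits from positions 3,5,6,7,9,10,11,12,13,14,15,17,18,19,20,21,22,23,24,25,26,27,28,29,30,31: 10001000100010011110100100

10001000100010011110100100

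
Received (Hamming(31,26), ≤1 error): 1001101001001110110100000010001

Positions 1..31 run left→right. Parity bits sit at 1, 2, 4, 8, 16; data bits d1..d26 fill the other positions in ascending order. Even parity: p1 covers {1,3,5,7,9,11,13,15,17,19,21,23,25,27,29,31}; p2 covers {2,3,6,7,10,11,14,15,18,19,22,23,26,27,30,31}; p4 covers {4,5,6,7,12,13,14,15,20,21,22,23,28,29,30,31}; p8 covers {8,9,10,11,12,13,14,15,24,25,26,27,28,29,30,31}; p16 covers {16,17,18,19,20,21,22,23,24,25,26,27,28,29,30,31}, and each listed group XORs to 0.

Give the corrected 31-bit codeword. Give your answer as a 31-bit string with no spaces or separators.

s1 (pos 1,3,5,7,9,11,13,15,17,19,21,23,25,27,29,31): 1⊕0⊕1⊕1⊕0⊕0⊕1⊕1⊕1⊕0⊕0⊕0⊕0⊕1⊕0⊕1 = 0
s2 (pos 2,3,6,7,10,11,14,15,18,19,22,23,26,27,30,31): 0⊕0⊕0⊕1⊕1⊕0⊕1⊕1⊕1⊕0⊕0⊕0⊕0⊕1⊕0⊕1 = 1
s4 (pos 4,5,6,7,12,13,14,15,20,21,22,23,28,29,30,31): 1⊕1⊕0⊕1⊕0⊕1⊕1⊕1⊕1⊕0⊕0⊕0⊕0⊕0⊕0⊕1 = 0
s8 (pos 8,9,10,11,12,13,14,15,24,25,26,27,28,29,30,31): 0⊕0⊕1⊕0⊕0⊕1⊕1⊕1⊕0⊕0⊕0⊕1⊕0⊕0⊕0⊕1 = 0
s16 (pos 16,17,18,19,20,21,22,23,24,25,26,27,28,29,30,31): 0⊕1⊕1⊕0⊕1⊕0⊕0⊕0⊕0⊕0⊕0⊕1⊕0⊕0⊕0⊕1 = 1
Syndrome s16…s1 = 10010 → error at position 18.
Flip position 18: 1001101001001110110100000010001 → 1001101001001110100100000010001

1001101001001110100100000010001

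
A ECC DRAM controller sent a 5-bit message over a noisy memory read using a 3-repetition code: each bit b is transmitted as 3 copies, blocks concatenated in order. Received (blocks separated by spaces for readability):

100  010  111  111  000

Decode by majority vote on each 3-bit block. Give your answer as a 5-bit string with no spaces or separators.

Block 1 (100): 1 one → 0
Block 2 (010): 1 one → 0
Block 3 (111): 3 ones → 1
Block 4 (111): 3 ones → 1
Block 5 (000): 0 ones → 0

00110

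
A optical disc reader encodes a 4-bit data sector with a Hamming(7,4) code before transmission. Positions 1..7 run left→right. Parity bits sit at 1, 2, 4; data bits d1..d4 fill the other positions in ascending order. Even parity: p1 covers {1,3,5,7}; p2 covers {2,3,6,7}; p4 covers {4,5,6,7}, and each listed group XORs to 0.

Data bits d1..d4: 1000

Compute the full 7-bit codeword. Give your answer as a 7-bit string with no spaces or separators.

Place data at non-parity positions: p1 p2 1 p4 0 0 0
p1 (pos 1,3,5,7): XOR of data positions = 1⊕0⊕0 = 1
p2 (pos 2,3,6,7): XOR of data positions = 1⊕0⊕0 = 1
p4 (pos 4,5,6,7): XOR of data positions = 0⊕0⊕0 = 0
Codeword: 1110000

1110000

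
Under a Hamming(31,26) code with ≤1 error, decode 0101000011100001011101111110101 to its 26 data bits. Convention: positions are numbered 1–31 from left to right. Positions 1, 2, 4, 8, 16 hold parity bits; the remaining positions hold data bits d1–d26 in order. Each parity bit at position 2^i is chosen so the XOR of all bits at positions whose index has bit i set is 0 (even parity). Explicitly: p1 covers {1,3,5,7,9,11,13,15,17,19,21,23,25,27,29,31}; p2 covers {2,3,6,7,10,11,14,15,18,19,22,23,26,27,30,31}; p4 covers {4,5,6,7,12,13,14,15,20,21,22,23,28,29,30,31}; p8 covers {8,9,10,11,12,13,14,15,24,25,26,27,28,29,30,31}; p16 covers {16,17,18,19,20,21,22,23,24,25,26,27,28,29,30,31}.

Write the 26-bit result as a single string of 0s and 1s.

s1 (pos 1,3,5,7,9,11,13,15,17,19,21,23,25,27,29,31): 0⊕0⊕0⊕0⊕1⊕1⊕0⊕0⊕0⊕1⊕0⊕1⊕1⊕1⊕1⊕1 = 0
s2 (pos 2,3,6,7,10,11,14,15,18,19,22,23,26,27,30,31): 1⊕0⊕0⊕0⊕1⊕1⊕0⊕0⊕1⊕1⊕1⊕1⊕1⊕1⊕0⊕1 = 0
s4 (pos 4,5,6,7,12,13,14,15,20,21,22,23,28,29,30,31): 1⊕0⊕0⊕0⊕0⊕0⊕0⊕0⊕1⊕0⊕1⊕1⊕0⊕1⊕0⊕1 = 0
s8 (pos 8,9,10,11,12,13,14,15,24,25,26,27,28,29,30,31): 0⊕1⊕1⊕1⊕0⊕0⊕0⊕0⊕1⊕1⊕1⊕1⊕0⊕1⊕0⊕1 = 1
s16 (pos 16,17,18,19,20,21,22,23,24,25,26,27,28,29,30,31): 1⊕0⊕1⊕1⊕1⊕0⊕1⊕1⊕1⊕1⊕1⊕1⊕0⊕1⊕0⊕1 = 0
Syndrome s16…s1 = 01000 → error at position 8.
Flip position 8: 0101000011100001011101111110101 → 0101000111100001011101111110101
Read data bits from positions 3,5,6,7,9,10,11,12,13,14,15,17,18,19,20,21,22,23,24,25,26,27,28,29,30,31: 00001110000011101111110101

00001110000011101111110101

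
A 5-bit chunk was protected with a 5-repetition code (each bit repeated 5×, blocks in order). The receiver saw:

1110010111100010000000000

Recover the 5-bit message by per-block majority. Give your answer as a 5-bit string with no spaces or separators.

11000

Block 1 (11100): 3 ones → 1
Block 2 (10111): 4 ones → 1
Block 3 (10001): 2 ones → 0
Block 4 (00000): 0 ones → 0
Block 5 (00000): 0 ones → 0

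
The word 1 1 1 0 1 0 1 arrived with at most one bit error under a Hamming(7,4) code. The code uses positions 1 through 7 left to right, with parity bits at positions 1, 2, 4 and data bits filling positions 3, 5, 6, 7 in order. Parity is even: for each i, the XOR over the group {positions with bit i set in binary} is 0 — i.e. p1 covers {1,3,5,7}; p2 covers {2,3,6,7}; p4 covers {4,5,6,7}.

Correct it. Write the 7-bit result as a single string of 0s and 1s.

s1 (pos 1,3,5,7): 1⊕1⊕1⊕1 = 0
s2 (pos 2,3,6,7): 1⊕1⊕0⊕1 = 1
s4 (pos 4,5,6,7): 0⊕1⊕0⊕1 = 0
Syndrome s4…s1 = 010 → error at position 2.
Flip position 2: 1110101 → 1010101

1010101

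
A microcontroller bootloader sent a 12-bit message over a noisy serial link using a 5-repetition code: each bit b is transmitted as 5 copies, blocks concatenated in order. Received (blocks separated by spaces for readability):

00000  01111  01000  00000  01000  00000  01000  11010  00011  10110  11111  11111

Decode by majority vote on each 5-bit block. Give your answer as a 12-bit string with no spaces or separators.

Block 1 (00000): 0 ones → 0
Block 2 (01111): 4 ones → 1
Block 3 (01000): 1 one → 0
Block 4 (00000): 0 ones → 0
Block 5 (01000): 1 one → 0
Block 6 (00000): 0 ones → 0
Block 7 (01000): 1 one → 0
Block 8 (11010): 3 ones → 1
Block 9 (00011): 2 ones → 0
Block 10 (10110): 3 ones → 1
Block 11 (11111): 5 ones → 1
Block 12 (11111): 5 ones → 1

010000010111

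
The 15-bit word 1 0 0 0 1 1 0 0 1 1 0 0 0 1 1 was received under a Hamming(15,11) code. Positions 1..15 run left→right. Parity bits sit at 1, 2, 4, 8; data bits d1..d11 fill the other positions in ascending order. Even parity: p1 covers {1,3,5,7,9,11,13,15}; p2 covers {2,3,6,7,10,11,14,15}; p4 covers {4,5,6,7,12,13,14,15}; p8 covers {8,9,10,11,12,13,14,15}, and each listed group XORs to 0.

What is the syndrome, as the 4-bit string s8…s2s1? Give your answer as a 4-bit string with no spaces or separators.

0000

s1 (pos 1,3,5,7,9,11,13,15): 1⊕0⊕1⊕0⊕1⊕0⊕0⊕1 = 0
s2 (pos 2,3,6,7,10,11,14,15): 0⊕0⊕1⊕0⊕1⊕0⊕1⊕1 = 0
s4 (pos 4,5,6,7,12,13,14,15): 0⊕1⊕1⊕0⊕0⊕0⊕1⊕1 = 0
s8 (pos 8,9,10,11,12,13,14,15): 0⊕1⊕1⊕0⊕0⊕0⊕1⊕1 = 0
Syndrome s8…s1 = 0000 → no error.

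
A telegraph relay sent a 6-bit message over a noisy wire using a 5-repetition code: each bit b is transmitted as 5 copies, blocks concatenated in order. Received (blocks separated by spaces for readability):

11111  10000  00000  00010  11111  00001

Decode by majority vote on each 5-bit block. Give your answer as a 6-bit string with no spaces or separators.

Block 1 (11111): 5 ones → 1
Block 2 (10000): 1 one → 0
Block 3 (00000): 0 ones → 0
Block 4 (00010): 1 one → 0
Block 5 (11111): 5 ones → 1
Block 6 (00001): 1 one → 0

100010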